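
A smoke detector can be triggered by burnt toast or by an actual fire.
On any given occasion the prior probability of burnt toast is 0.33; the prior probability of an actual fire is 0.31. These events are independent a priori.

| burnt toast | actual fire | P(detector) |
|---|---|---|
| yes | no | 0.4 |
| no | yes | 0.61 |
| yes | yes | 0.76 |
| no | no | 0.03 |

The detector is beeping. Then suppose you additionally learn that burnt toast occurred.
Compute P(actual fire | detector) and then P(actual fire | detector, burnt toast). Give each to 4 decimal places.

P(actual fire | detector) ≈ 0.6608; P(actual fire | detector, burnt toast) ≈ 0.4605

P(detector) = 0.03·0.67·0.69 + 0.61·0.67·0.31 + 0.4·0.33·0.69 + 0.76·0.33·0.31 = 0.013869 + 0.126697 + 0.091080 + 0.077748 = 0.309394
Restricting to configurations with actual fire present: 0.126697 + 0.077748 = 0.204445.
So P(actual fire | detector) = 0.204445/0.309394 ≈ 0.6608.

Now condition on the additional information:
Sum P(detector|·) weighted by the priors over both values of actual fire:
  P(detector | burnt toast) = 0.4×0.69 + 0.76×0.31
        = 0.276000 + 0.235600 = 0.511600
Configurations with actual fire contribute 0.235600, so
  P(actual fire | detector, burnt toast) = 0.235600 / 0.511600 ≈ 0.4605
— burnt toast explains away the evidence for actual fire.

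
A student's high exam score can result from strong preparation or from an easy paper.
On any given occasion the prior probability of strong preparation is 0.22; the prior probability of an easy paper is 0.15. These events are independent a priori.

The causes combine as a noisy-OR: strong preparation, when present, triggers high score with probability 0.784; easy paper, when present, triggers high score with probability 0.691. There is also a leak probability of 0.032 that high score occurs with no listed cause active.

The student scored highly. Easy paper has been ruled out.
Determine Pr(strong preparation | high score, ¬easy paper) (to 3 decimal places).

Under noisy-OR, P(high score | causes) = 1 − (1−0.032)·∏(1−qᵢ) over the active causes.
Sum P(high score|·) weighted by the priors over both values of strong preparation:
  P(high score | ¬easy paper) = 0.032×0.78 + 0.790912×0.22
        = 0.024960 + 0.174001 = 0.198961
The terms with strong preparation present sum to 0.174001, so
  P(strong preparation | high score, ¬easy paper) = 0.174001 / 0.198961 ≈ 0.875

Pr(strong preparation | high score, ¬easy paper) ≈ 0.875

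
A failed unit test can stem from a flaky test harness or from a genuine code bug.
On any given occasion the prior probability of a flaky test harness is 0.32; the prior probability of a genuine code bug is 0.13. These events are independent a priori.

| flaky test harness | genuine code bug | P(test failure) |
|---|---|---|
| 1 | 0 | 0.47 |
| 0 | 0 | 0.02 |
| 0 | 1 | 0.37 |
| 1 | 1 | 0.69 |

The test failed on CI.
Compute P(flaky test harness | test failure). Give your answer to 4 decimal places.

Weight on flaky test harness=true, given the evidence: 0.130848 + 0.028704 = 0.159552
Denominator P(test failure): 0.02×0.68×0.87 + 0.37×0.68×0.13 + 0.47×0.32×0.87 + 0.69×0.32×0.13 = 0.204092
Posterior = 0.159552 / 0.204092 ≈ 0.7818

P(flaky test harness | test failure) ≈ 0.7818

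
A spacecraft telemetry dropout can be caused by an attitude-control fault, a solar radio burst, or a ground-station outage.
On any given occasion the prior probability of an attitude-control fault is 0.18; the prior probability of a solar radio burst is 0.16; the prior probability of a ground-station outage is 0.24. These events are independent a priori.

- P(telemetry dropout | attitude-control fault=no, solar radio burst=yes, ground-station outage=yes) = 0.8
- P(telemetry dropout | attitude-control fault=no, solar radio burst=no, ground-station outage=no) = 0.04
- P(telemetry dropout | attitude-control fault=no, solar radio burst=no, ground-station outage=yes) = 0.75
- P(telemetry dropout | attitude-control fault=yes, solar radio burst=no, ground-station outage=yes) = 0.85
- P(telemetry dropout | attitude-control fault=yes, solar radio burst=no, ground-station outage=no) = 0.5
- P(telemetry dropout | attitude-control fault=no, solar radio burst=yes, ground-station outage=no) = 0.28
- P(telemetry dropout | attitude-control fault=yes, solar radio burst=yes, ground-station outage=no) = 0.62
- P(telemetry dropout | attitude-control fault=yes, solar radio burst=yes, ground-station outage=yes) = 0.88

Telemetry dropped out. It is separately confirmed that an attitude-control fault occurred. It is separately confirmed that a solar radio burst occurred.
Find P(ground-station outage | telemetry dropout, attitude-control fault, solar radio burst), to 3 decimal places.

By total probability over both values of ground-station outage:
  P(telemetry dropout | attitude-control fault, solar radio burst) = 0.62×0.76 + 0.88×0.24
        = 0.471200 + 0.211200 = 0.682400
Keeping only the ground-station outage-present terms gives 0.211200, so
  P(ground-station outage | telemetry dropout, attitude-control fault, solar radio burst) = 0.211200 / 0.682400 ≈ 0.309

P(ground-station outage | telemetry dropout, attitude-control fault, solar radio burst) ≈ 0.309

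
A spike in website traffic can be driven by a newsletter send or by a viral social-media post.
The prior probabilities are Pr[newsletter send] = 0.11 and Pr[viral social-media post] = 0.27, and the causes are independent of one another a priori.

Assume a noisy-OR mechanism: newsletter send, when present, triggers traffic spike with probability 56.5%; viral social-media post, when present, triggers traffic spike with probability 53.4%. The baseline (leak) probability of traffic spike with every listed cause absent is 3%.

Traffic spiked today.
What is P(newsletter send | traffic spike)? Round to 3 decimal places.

Under noisy-OR, P(traffic spike | causes) = 1 − (1−0.03)·∏(1−qᵢ) over the active causes.
P(traffic spike) = 0.03·0.89·0.73 + 0.54798·0.89·0.27 + 0.57805·0.11·0.73 + 0.803371·0.11·0.27 = 0.019491 + 0.131680 + 0.046417 + 0.023860 = 0.221448
The newsletter send-present share is 0.046417 + 0.023860 = 0.070277.
Hence the posterior is 0.070277/0.221448 ≈ 0.317.

P(newsletter send | traffic spike) ≈ 0.317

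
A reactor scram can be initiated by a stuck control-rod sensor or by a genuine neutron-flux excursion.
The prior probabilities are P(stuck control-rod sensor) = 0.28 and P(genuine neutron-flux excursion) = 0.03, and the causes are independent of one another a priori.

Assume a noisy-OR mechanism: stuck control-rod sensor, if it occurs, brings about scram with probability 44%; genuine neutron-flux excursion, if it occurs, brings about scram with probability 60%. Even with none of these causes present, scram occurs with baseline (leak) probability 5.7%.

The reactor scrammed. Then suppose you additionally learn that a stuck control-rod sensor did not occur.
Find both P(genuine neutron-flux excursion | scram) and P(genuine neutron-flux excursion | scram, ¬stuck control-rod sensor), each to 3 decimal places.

Under noisy-OR, P(scram | causes) = 1 − (1−0.057)·∏(1−qᵢ) over the active causes.
For the numerator, keep only genuine neutron-flux excursion=true terms: 0.013452 + 0.006626 = 0.020078
The normalizing constant is 0.057·0.72·0.97 + 0.6228·0.72·0.03 + 0.47192·0.28·0.97 + 0.788768·0.28·0.03 = 0.188060
P(genuine neutron-flux excursion | scram) = 0.020078/0.188060 ≈ 0.107

Now condition on the additional information:
P(scram | ¬stuck control-rod sensor) = 0.057·0.97 + 0.6228·0.03 = 0.055290 + 0.018684 = 0.073974
The genuine neutron-flux excursion-present share is 0.6228·0.03 = 0.018684.
So P(genuine neutron-flux excursion | scram, ¬stuck control-rod sensor) = 0.018684/0.073974 ≈ 0.253.

P(genuine neutron-flux excursion | scram) ≈ 0.107; P(genuine neutron-flux excursion | scram, ¬stuck control-rod sensor) ≈ 0.253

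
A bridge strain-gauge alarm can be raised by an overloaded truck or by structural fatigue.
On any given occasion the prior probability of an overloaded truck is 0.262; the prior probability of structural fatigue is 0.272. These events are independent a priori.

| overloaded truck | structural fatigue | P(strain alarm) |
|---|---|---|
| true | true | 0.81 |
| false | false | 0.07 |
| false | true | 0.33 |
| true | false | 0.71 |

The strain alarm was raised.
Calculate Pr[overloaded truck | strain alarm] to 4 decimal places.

Weight on overloaded truck=true, given the evidence: 0.135423 + 0.057724 = 0.193147
Normalizer over all consistent configurations: 0.07·0.738·0.728 + 0.33·0.738·0.272 + 0.71·0.262·0.728 + 0.81·0.262·0.272 = 0.296998
Posterior = 0.193147 / 0.296998 ≈ 0.6503

Pr[overloaded truck | strain alarm] ≈ 0.6503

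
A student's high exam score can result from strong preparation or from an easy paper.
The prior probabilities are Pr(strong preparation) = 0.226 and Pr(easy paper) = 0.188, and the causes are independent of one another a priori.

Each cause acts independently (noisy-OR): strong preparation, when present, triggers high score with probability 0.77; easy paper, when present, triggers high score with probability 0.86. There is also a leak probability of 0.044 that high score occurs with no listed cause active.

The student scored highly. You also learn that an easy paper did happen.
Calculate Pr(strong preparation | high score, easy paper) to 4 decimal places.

Pr(strong preparation | high score, easy paper) ≈ 0.2463

Under noisy-OR, P(high score | causes) = 1 − (1−0.044)·∏(1−qᵢ) over the active causes.
For the numerator, keep only strong preparation=true terms: 0.969217*0.226 = 0.219043
Normalizer over all consistent configurations: 0.86616*0.774 + 0.969217*0.226 = 0.889451
Posterior = 0.219043 / 0.889451 ≈ 0.2463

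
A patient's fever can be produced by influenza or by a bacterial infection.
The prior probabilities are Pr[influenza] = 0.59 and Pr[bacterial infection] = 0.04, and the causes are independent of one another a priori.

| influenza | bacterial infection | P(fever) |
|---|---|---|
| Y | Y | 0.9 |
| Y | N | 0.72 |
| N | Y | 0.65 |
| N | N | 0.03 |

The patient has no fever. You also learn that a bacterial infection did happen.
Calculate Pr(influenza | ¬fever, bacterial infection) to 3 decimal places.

Pr(influenza | ¬fever, bacterial infection) ≈ 0.291

P(¬fever | bacterial infection) = 0.35*0.41 + 0.1*0.59 = 0.143500 + 0.059000 = 0.202500
Restricting to configurations with influenza present: 0.1*0.59 = 0.059000.
So P(influenza | ¬fever, bacterial infection) = 0.059000/0.202500 ≈ 0.291.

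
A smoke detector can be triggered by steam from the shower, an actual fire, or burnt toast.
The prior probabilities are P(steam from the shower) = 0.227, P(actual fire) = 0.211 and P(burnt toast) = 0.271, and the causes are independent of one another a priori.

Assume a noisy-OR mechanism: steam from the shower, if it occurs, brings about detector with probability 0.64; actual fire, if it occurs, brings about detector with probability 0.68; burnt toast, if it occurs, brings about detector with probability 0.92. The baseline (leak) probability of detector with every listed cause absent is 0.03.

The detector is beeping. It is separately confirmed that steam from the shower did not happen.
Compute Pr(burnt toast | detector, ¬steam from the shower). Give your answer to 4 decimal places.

Under noisy-OR, P(detector | causes) = 1 − (1−0.03)·∏(1−qᵢ) over the active causes.
By total probability over the 4 (actual fire, burnt toast) configurations:
  P(detector | ¬steam from the shower) = 0.03*0.789*0.729 + 0.9224*0.789*0.271 + 0.6896*0.211*0.729 + 0.975168*0.211*0.271
        = 0.017255 + 0.197227 + 0.106074 + 0.055761 = 0.376317
Keeping only the burnt toast-present terms gives 0.252988, so
  P(burnt toast | detector, ¬steam from the shower) = 0.252988 / 0.376317 ≈ 0.6723

Pr(burnt toast | detector, ¬steam from the shower) ≈ 0.6723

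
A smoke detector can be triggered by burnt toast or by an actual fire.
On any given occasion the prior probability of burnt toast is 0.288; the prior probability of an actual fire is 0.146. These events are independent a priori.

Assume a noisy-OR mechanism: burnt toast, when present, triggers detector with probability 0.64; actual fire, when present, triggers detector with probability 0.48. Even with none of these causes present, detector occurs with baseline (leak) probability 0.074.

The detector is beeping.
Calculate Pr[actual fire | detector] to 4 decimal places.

Pr[actual fire | detector] ≈ 0.2979

Under noisy-OR, P(detector | causes) = 1 − (1−0.074)·∏(1−qᵢ) over the active causes.
P(detector) = 0.074*0.712*0.854 + 0.51848*0.712*0.146 + 0.66664*0.288*0.854 + 0.826653*0.288*0.146 = 0.044996 + 0.053897 + 0.163961 + 0.034759 = 0.297613
Restricting to configurations with actual fire present: 0.053897 + 0.034759 = 0.088656.
P(actual fire | detector) = 0.088656 / 0.297613 ≈ 0.2979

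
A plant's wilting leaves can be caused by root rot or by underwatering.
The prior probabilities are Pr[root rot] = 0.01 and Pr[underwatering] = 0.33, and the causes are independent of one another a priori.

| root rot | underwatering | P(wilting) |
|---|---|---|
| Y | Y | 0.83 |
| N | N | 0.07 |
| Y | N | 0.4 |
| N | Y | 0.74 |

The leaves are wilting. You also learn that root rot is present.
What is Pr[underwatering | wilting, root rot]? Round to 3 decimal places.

Pr[underwatering | wilting, root rot] ≈ 0.505

For the numerator, keep only underwatering=true terms: 0.83×0.33 = 0.273900
The normalizing constant is 0.4×0.67 + 0.83×0.33 = 0.541900
P(underwatering | wilting, root rot) = 0.273900/0.541900 ≈ 0.505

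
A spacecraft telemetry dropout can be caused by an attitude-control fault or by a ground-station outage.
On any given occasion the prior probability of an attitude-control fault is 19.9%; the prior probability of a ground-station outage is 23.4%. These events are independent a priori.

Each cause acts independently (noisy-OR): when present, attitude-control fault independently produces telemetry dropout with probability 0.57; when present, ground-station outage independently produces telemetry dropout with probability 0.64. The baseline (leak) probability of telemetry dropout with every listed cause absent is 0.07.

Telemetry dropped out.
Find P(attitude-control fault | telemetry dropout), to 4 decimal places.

P(attitude-control fault | telemetry dropout) ≈ 0.4393

Under noisy-OR, P(telemetry dropout | causes) = 1 − (1−0.07)·∏(1−qᵢ) over the active causes.
For the numerator, keep only attitude-control fault=true terms: 0.091476 + 0.039862 = 0.131338
Normalizer over all consistent configurations: 0.07×0.801×0.766 + 0.6652×0.801×0.234 + 0.6001×0.199×0.766 + 0.856036×0.199×0.234 = 0.298969
P(attitude-control fault | telemetry dropout) = 0.131338/0.298969 ≈ 0.4393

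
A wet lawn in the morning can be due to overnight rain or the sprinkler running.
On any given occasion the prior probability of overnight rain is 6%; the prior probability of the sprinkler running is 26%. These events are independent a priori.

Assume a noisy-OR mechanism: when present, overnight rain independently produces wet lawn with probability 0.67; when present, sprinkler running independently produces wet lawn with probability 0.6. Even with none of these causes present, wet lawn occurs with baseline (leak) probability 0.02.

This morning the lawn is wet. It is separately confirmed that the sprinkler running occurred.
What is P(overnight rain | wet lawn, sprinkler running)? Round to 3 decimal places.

P(overnight rain | wet lawn, sprinkler running) ≈ 0.084

Under noisy-OR, P(wet lawn | causes) = 1 − (1−0.02)·∏(1−qᵢ) over the active causes.
Sum P(wet lawn|·) weighted by the priors over both values of overnight rain:
  P(wet lawn | sprinkler running) = 0.608×0.94 + 0.87064×0.06
        = 0.571520 + 0.052238 = 0.623758
Keeping only the overnight rain-present terms gives 0.052238, so
  P(overnight rain | wet lawn, sprinkler running) = 0.052238 / 0.623758 ≈ 0.084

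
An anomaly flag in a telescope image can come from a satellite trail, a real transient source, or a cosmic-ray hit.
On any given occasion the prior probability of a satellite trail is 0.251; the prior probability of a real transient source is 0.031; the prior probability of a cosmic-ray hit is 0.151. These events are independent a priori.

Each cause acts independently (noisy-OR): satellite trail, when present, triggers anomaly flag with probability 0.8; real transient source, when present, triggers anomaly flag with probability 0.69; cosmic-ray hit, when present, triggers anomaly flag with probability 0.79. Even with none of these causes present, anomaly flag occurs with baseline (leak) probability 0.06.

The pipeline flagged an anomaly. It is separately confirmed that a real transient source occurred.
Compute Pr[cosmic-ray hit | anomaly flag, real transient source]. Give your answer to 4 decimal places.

Pr[cosmic-ray hit | anomaly flag, real transient source] ≈ 0.1807

Under noisy-OR, P(anomaly flag | causes) = 1 − (1−0.06)·∏(1−qᵢ) over the active causes.
P(anomaly flag | real transient source) = 0.7086*0.749*0.849 + 0.938806*0.749*0.151 + 0.94172*0.251*0.849 + 0.987761*0.251*0.151 = 0.450599 + 0.106178 + 0.200680 + 0.037437 = 0.794894
Restricting to configurations with cosmic-ray hit present: 0.106178 + 0.037437 = 0.143615.
So P(cosmic-ray hit | anomaly flag, real transient source) = 0.143615/0.794894 ≈ 0.1807.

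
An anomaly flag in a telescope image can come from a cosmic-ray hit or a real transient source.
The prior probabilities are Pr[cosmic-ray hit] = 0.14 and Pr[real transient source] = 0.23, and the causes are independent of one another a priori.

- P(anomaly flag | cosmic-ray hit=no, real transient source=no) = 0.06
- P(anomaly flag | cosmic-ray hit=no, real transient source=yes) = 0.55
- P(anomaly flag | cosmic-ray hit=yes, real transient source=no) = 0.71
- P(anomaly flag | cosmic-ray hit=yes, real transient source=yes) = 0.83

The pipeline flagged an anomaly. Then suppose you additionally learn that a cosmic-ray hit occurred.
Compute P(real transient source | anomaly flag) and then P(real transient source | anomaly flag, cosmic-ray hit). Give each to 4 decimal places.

P(anomaly flag) = 0.06·0.86·0.77 + 0.55·0.86·0.23 + 0.71·0.14·0.77 + 0.83·0.14·0.23 = 0.039732 + 0.108790 + 0.076538 + 0.026726 = 0.251786
Of this, 0.135516 comes from 0.108790 + 0.026726 (the real transient source=true cases).
Hence the posterior is 0.135516/0.251786 ≈ 0.5382.

Now also conditioning on cosmic-ray hit=true:
Sum P(anomaly flag|·) weighted by the priors over both values of real transient source:
  P(anomaly flag | cosmic-ray hit) = 0.71·0.77 + 0.83·0.23
        = 0.546700 + 0.190900 = 0.737600
Configurations with real transient source contribute 0.190900, so
  P(real transient source | anomaly flag, cosmic-ray hit) = 0.190900 / 0.737600 ≈ 0.2588
— cosmic-ray hit explains away the evidence for real transient source.

P(real transient source | anomaly flag) ≈ 0.5382; P(real transient source | anomaly flag, cosmic-ray hit) ≈ 0.2588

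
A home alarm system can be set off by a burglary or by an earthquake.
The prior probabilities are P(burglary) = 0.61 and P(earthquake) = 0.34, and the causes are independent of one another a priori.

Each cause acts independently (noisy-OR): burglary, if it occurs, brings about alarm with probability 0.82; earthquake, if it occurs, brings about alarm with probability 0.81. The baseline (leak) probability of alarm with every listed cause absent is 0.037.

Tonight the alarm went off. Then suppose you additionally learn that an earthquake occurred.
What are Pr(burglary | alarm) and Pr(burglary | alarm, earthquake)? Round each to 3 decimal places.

Pr(burglary | alarm) ≈ 0.819; Pr(burglary | alarm, earthquake) ≈ 0.649

Under noisy-OR, P(alarm | causes) = 1 − (1−0.037)·∏(1−qᵢ) over the active causes.
Weight on burglary=true, given the evidence: 0.332813 + 0.200569 = 0.533382
The normalizing constant is 0.037×0.39×0.66 + 0.81703×0.39×0.34 + 0.82666×0.61×0.66 + 0.967065×0.61×0.34 = 0.651244
Posterior = 0.533382 / 0.651244 ≈ 0.819

Now condition on the additional information:
Weight on burglary=true, given the evidence: 0.967065×0.61 = 0.589910
The normalizing constant is 0.81703×0.39 + 0.967065×0.61 = 0.908552
Posterior = 0.589910 / 0.908552 ≈ 0.649
— earthquake explains away the evidence for burglary.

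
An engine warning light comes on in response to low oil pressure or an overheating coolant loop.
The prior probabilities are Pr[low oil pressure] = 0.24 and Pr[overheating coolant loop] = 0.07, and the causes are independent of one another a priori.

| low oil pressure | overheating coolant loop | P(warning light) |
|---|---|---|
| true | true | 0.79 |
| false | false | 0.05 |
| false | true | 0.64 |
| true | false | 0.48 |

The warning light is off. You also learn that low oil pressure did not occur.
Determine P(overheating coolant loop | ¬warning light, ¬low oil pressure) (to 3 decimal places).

P(overheating coolant loop | ¬warning light, ¬low oil pressure) ≈ 0.028

P(¬warning light | ¬low oil pressure) = 0.95×0.93 + 0.36×0.07 = 0.883500 + 0.025200 = 0.908700
Restricting to configurations with overheating coolant loop present: 0.36×0.07 = 0.025200.
Hence the posterior is 0.025200/0.908700 ≈ 0.028.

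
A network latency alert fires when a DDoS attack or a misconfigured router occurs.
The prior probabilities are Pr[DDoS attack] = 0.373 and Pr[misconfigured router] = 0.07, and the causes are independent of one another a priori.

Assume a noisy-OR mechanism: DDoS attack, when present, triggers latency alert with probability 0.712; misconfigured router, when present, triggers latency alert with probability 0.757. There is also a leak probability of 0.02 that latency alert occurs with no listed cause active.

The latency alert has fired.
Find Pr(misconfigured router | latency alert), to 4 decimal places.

Pr(misconfigured router | latency alert) ≈ 0.1814

Under noisy-OR, P(latency alert | causes) = 1 − (1−0.02)·∏(1−qᵢ) over the active causes.
P(latency alert) = 0.02×0.627×0.93 + 0.76186×0.627×0.07 + 0.71776×0.373×0.93 + 0.931416×0.373×0.07 = 0.011662 + 0.033438 + 0.248984 + 0.024319 = 0.318403
Of this, 0.057757 comes from 0.033438 + 0.024319 (the misconfigured router=true cases).
So P(misconfigured router | latency alert) = 0.057757/0.318403 ≈ 0.1814.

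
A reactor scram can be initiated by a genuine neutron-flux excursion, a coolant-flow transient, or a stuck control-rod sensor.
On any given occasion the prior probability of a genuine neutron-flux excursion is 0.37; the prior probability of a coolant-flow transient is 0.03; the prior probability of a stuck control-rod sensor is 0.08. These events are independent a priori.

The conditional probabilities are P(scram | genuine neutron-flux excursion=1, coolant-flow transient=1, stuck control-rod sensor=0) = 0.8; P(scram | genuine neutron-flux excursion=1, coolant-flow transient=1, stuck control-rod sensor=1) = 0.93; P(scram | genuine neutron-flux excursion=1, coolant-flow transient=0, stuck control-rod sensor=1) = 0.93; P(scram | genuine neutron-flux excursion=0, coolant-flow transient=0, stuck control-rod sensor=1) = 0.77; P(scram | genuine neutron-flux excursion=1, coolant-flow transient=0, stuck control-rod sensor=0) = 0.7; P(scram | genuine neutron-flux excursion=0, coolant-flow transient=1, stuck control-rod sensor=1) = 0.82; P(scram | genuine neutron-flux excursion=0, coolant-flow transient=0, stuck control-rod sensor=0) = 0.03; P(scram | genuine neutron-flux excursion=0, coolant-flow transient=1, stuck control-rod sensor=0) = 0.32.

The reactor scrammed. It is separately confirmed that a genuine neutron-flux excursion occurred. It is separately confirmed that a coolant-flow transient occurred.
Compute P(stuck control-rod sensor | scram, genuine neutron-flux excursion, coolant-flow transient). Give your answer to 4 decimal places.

For the numerator, keep only stuck control-rod sensor=true terms: 0.93×0.08 = 0.074400
The normalizing constant is 0.8×0.92 + 0.93×0.08 = 0.810400
Posterior = 0.074400 / 0.810400 ≈ 0.0918

P(stuck control-rod sensor | scram, genuine neutron-flux excursion, coolant-flow transient) ≈ 0.0918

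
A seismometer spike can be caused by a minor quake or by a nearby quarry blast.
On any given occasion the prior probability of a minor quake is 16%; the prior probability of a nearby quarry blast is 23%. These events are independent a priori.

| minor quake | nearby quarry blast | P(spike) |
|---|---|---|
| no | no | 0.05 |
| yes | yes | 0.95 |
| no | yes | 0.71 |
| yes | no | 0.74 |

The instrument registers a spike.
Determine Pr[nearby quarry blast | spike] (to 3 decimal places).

Pr[nearby quarry blast | spike] ≈ 0.582

Weight on nearby quarry blast=true, given the evidence: 0.137172 + 0.034960 = 0.172132
Denominator P(spike): 0.05×0.84×0.77 + 0.71×0.84×0.23 + 0.74×0.16×0.77 + 0.95×0.16×0.23 = 0.295640
P(nearby quarry blast | spike) = 0.172132/0.295640 ≈ 0.582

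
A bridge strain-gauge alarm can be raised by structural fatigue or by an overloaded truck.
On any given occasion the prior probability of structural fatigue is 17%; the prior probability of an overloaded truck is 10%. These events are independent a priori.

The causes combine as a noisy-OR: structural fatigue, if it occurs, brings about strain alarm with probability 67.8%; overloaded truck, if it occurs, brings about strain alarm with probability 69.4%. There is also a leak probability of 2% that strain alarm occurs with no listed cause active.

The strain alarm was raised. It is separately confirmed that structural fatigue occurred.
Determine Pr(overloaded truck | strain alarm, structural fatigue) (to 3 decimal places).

Pr(overloaded truck | strain alarm, structural fatigue) ≈ 0.128

Under noisy-OR, P(strain alarm | causes) = 1 − (1−0.02)·∏(1−qᵢ) over the active causes.
By total probability over both values of overloaded truck:
  P(strain alarm | structural fatigue) = 0.68444*0.9 + 0.903439*0.1
        = 0.615996 + 0.090344 = 0.706340
The terms with overloaded truck present sum to 0.090344, so
  P(overloaded truck | strain alarm, structural fatigue) = 0.090344 / 0.706340 ≈ 0.128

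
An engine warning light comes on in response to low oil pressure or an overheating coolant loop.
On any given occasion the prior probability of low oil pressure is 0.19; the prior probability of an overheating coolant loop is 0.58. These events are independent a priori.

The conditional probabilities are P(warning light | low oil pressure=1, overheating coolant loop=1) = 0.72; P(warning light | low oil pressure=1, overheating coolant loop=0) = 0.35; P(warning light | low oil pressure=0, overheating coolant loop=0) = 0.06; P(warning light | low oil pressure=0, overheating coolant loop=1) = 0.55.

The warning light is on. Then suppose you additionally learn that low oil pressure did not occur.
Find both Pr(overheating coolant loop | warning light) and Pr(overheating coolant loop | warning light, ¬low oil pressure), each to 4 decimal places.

P(warning light) = 0.06×0.81×0.42 + 0.55×0.81×0.58 + 0.35×0.19×0.42 + 0.72×0.19×0.58 = 0.020412 + 0.258390 + 0.027930 + 0.079344 = 0.386076
Restricting to configurations with overheating coolant loop present: 0.258390 + 0.079344 = 0.337734.
P(overheating coolant loop | warning light) = 0.337734 / 0.386076 ≈ 0.8748

With the extra evidence:
Numerator (weight on configurations with overheating coolant loop): 0.55×0.58 = 0.319000
Denominator P(warning light | ¬low oil pressure): 0.06×0.42 + 0.55×0.58 = 0.344200
Posterior = 0.319000 / 0.344200 ≈ 0.9268

Pr(overheating coolant loop | warning light) ≈ 0.8748; Pr(overheating coolant loop | warning light, ¬low oil pressure) ≈ 0.9268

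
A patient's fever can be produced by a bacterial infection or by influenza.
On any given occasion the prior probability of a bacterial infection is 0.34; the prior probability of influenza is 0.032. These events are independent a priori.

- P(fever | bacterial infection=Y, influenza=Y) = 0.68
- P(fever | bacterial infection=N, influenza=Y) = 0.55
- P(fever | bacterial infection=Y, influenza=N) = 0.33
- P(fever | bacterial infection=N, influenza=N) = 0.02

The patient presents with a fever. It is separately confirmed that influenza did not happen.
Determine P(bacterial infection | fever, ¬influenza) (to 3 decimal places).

Weight on bacterial infection=true, given the evidence: 0.33·0.34 = 0.112200
Normalizer over all consistent configurations: 0.02·0.66 + 0.33·0.34 = 0.125400
P(bacterial infection | fever, ¬influenza) = 0.112200/0.125400 ≈ 0.895

P(bacterial infection | fever, ¬influenza) ≈ 0.895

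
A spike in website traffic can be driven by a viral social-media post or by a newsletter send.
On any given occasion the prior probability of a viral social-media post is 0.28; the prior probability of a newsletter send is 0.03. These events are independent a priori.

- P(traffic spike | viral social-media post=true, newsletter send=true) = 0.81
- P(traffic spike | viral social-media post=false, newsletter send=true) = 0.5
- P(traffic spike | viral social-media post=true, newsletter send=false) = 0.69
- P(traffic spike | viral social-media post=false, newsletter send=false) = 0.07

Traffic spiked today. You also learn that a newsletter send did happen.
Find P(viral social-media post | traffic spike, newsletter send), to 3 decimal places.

P(viral social-media post | traffic spike, newsletter send) ≈ 0.387

P(traffic spike | newsletter send) = 0.5×0.72 + 0.81×0.28 = 0.360000 + 0.226800 = 0.586800
Of this, 0.226800 comes from 0.81×0.28 (the viral social-media post=true cases).
Hence the posterior is 0.226800/0.586800 ≈ 0.387.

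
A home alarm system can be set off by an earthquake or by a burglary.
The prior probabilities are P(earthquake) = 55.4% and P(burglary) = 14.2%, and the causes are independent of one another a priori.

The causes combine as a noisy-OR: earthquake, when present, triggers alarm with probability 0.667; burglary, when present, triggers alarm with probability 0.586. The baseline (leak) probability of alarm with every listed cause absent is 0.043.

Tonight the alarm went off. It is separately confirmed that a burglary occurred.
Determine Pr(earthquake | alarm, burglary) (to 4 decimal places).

Under noisy-OR, P(alarm | causes) = 1 − (1−0.043)·∏(1−qᵢ) over the active causes.
For the numerator, keep only earthquake=true terms: 0.868066*0.554 = 0.480909
The normalizing constant is 0.603802*0.446 + 0.868066*0.554 = 0.750205
P(earthquake | alarm, burglary) = 0.480909/0.750205 ≈ 0.6410

Pr(earthquake | alarm, burglary) ≈ 0.6410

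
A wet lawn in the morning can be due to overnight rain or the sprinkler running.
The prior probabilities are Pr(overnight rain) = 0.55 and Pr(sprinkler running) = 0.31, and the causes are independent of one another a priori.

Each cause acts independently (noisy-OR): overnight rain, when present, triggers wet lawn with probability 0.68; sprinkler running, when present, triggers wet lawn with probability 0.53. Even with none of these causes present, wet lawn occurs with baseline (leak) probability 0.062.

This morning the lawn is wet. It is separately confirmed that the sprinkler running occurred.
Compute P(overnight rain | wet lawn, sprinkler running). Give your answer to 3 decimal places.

P(overnight rain | wet lawn, sprinkler running) ≈ 0.652

Under noisy-OR, P(wet lawn | causes) = 1 − (1−0.062)·∏(1−qᵢ) over the active causes.
Weight on overnight rain=true, given the evidence: 0.858925*0.55 = 0.472409
The normalizing constant is 0.55914*0.45 + 0.858925*0.55 = 0.724022
Posterior = 0.472409 / 0.724022 ≈ 0.652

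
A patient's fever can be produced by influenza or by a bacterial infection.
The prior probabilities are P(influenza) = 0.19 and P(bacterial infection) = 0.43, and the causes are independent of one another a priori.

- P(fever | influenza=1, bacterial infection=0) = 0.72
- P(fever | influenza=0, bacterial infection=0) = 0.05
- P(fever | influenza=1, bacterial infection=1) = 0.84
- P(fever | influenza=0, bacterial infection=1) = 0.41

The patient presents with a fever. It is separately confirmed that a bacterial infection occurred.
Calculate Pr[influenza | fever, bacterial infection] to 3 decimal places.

P(fever | bacterial infection) = 0.41×0.81 + 0.84×0.19 = 0.332100 + 0.159600 = 0.491700
The influenza-present share is 0.84×0.19 = 0.159600.
P(influenza | fever, bacterial infection) = 0.159600 / 0.491700 ≈ 0.325

Pr[influenza | fever, bacterial infection] ≈ 0.325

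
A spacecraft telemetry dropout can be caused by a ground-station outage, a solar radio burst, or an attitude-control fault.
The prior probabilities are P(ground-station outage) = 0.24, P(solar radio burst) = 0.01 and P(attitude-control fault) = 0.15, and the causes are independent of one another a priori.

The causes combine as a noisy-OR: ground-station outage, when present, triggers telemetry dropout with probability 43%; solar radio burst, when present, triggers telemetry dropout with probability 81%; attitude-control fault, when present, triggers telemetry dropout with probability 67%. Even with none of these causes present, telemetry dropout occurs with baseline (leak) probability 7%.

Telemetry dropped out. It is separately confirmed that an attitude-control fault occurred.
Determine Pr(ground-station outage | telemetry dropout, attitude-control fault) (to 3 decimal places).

Under noisy-OR, P(telemetry dropout | causes) = 1 − (1−0.07)·∏(1−qᵢ) over the active causes.
P(telemetry dropout | attitude-control fault) = 0.6931*0.76*0.99 + 0.941689*0.76*0.01 + 0.825067*0.24*0.99 + 0.966763*0.24*0.01 = 0.521488 + 0.007157 + 0.196036 + 0.002320 = 0.727001
Restricting to configurations with ground-station outage present: 0.196036 + 0.002320 = 0.198356.
So P(ground-station outage | telemetry dropout, attitude-control fault) = 0.198356/0.727001 ≈ 0.273.

Pr(ground-station outage | telemetry dropout, attitude-control fault) ≈ 0.273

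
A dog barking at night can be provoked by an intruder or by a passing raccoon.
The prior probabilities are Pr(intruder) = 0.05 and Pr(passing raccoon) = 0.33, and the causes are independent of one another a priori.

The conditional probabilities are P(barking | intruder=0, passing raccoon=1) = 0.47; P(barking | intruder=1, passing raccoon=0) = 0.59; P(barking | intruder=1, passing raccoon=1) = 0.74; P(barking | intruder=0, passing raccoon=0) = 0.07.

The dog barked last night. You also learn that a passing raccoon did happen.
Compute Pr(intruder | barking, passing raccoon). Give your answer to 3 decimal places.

P(barking | passing raccoon) = 0.47*0.95 + 0.74*0.05 = 0.446500 + 0.037000 = 0.483500
Restricting to configurations with intruder present: 0.74*0.05 = 0.037000.
So P(intruder | barking, passing raccoon) = 0.037000/0.483500 ≈ 0.077.

Pr(intruder | barking, passing raccoon) ≈ 0.077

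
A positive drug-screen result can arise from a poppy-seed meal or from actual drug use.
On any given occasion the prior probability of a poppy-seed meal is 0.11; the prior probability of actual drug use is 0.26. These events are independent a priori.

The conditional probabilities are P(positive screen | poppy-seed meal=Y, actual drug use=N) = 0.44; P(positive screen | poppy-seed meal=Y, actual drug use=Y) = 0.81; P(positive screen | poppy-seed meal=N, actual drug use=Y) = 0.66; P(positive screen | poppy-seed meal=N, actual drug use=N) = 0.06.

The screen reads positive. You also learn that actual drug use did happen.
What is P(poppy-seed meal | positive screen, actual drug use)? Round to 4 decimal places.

Numerator (weight on configurations with poppy-seed meal): 0.81*0.11 = 0.089100
Denominator P(positive screen | actual drug use): 0.66*0.89 + 0.81*0.11 = 0.676500
P(poppy-seed meal | positive screen, actual drug use) = 0.089100/0.676500 ≈ 0.1317

P(poppy-seed meal | positive screen, actual drug use) ≈ 0.1317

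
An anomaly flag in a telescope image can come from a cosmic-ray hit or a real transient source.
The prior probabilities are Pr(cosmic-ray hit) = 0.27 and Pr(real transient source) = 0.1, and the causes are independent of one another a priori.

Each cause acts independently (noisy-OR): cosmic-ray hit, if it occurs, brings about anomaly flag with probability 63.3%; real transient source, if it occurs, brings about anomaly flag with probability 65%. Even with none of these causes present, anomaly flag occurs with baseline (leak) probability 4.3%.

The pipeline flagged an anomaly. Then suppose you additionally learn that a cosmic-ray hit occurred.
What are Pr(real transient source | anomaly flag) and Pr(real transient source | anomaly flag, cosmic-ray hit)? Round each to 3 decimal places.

Pr(real transient source | anomaly flag) ≈ 0.280; Pr(real transient source | anomaly flag, cosmic-ray hit) ≈ 0.131

Under noisy-OR, P(anomaly flag | causes) = 1 − (1−0.043)·∏(1−qᵢ) over the active causes.
P(anomaly flag) = 0.043×0.73×0.9 + 0.66505×0.73×0.1 + 0.648781×0.27×0.9 + 0.877073×0.27×0.1 = 0.028251 + 0.048549 + 0.157654 + 0.023681 = 0.258135
Restricting to configurations with real transient source present: 0.048549 + 0.023681 = 0.072230.
P(real transient source | anomaly flag) = 0.072230 / 0.258135 ≈ 0.280

Now condition on the additional information:
P(anomaly flag | cosmic-ray hit) = 0.648781·0.9 + 0.877073·0.1 = 0.583903 + 0.087707 = 0.671610
The real transient source-present share is 0.877073·0.1 = 0.087707.
P(real transient source | anomaly flag, cosmic-ray hit) = 0.087707 / 0.671610 ≈ 0.131
Conditioning on cosmic-ray hit lowers the posterior on real transient source: the classic explaining-away effect in a common-effect structure.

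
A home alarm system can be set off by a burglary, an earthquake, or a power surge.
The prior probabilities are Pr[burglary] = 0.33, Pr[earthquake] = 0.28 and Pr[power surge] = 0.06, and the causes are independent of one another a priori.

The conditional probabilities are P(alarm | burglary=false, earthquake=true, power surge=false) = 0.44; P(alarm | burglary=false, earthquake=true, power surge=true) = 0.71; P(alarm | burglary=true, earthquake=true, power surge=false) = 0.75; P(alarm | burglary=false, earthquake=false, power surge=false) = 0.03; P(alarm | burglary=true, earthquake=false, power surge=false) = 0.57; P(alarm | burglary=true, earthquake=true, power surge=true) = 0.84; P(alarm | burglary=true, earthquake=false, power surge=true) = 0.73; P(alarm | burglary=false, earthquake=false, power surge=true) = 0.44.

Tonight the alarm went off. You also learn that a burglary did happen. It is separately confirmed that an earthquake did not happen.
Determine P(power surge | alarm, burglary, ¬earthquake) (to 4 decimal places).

For the numerator, keep only power surge=true terms: 0.73·0.06 = 0.043800
The normalizing constant is 0.57·0.94 + 0.73·0.06 = 0.579600
Posterior = 0.043800 / 0.579600 ≈ 0.0756

P(power surge | alarm, burglary, ¬earthquake) ≈ 0.0756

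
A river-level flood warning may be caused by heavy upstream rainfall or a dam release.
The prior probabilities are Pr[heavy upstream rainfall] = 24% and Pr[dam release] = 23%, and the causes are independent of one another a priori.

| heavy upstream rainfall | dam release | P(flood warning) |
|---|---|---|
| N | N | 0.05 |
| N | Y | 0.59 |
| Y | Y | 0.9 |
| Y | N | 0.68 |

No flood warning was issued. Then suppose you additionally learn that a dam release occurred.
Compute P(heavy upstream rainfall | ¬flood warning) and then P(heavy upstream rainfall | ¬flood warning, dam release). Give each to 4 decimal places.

P(heavy upstream rainfall | ¬flood warning) ≈ 0.0934; P(heavy upstream rainfall | ¬flood warning, dam release) ≈ 0.0715

For the numerator, keep only heavy upstream rainfall=true terms: 0.059136 + 0.005520 = 0.064656
Normalizer over all consistent configurations: 0.95*0.76*0.77 + 0.41*0.76*0.23 + 0.32*0.24*0.77 + 0.1*0.24*0.23 = 0.692264
Posterior = 0.064656 / 0.692264 ≈ 0.0934

With the extra evidence:
Enumerate both values of heavy upstream rainfall and weight by the priors:
  P(¬flood warning | dam release) = 0.41·0.76 + 0.1·0.24
        = 0.311600 + 0.024000 = 0.335600
Configurations with heavy upstream rainfall contribute 0.024000, so
  P(heavy upstream rainfall | ¬flood warning, dam release) = 0.024000 / 0.335600 ≈ 0.0715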